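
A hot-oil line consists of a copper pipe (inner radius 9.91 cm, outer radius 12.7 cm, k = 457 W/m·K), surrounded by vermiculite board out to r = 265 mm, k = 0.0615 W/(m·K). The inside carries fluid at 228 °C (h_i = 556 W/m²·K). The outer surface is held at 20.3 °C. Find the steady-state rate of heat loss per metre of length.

Treat each layer as a resistance in series:
  R'_conv,in = 1/(2πr h) = 1/(2π·0.0991·556) = 0.002888 m·K/W
  R'_copper = ln(0.127/0.0991)/(2πk) = 0.2481/(2π·457) = 8.639×10^-5 m·K/W
  R'_vermiculite board = ln(0.265/0.127)/(2πk) = 0.7355/(2π·0.0615) = 1.904 m·K/W
ΣR = 0.002888 + 8.639×10^-5 + 1.904 = 1.907 m·K/W
Q' = ΔT/ΣR = (228 °C − 20.3 °C)/1.907 = 109 W/m

Q' = 109 W/m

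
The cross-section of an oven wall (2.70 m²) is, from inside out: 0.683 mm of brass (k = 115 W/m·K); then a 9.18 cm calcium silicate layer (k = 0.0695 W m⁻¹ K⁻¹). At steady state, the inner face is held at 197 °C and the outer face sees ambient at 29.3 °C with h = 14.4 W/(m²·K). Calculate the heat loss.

Treat each layer as a resistance in series:
  R_brass = L/(kA) = 6.83×10^-4/(115·2.70) = 2.200×10^-6 K/W
  R_calcium silicate = L/(kA) = 0.0918/(0.0695·2.70) = 0.4892 K/W
  R_conv,out = 1/(hA) = 1/(14.4·2.70) = 0.02572 K/W
ΣR = 2.200×10^-6 + 0.4892 + 0.02572 = 0.5149 K/W
Q = ΔT/ΣR = (197 °C − 29.3 °C)/0.5149 = 326 W

Q = 326 W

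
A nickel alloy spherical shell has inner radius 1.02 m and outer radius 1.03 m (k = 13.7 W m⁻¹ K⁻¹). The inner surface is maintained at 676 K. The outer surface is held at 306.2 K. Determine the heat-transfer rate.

Q = 6690 kW

Q = 4πk·ΔT/(1/r₁ − 1/r₂) = 4π × 13.7 × 369.8 / (1/1.02 − 1/1.03) = 6.69×10^6 W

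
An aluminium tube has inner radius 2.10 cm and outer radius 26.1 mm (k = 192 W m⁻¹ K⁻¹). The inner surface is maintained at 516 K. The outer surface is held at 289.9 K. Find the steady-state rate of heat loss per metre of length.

Q' = 2πk·ΔT/ln(r₂/r₁) = 2π × 192 × 226.1 / ln(0.0261/0.0210) = 1.25×10^6 W/m

Q' = 1250 kW/m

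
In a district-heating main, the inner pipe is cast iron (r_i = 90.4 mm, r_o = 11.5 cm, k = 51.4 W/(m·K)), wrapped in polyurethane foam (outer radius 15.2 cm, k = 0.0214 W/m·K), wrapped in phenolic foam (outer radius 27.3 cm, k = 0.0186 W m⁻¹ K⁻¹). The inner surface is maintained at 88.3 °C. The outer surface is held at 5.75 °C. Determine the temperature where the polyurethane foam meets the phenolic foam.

Treat each layer as a resistance in series:
  R'_cast iron = ln(0.115/0.0904)/(2πk) = 0.2407/(2π·51.4) = 7.453×10^-4 m·K/W
  R'_polyurethane foam = ln(0.152/0.115)/(2πk) = 0.2789/(2π·0.0214) = 2.075 m·K/W
  R'_phenolic foam = ln(0.273/0.152)/(2πk) = 0.5856/(2π·0.0186) = 5.011 m·K/W
ΣR = 7.453×10^-4 + 2.075 + 5.011 = 7.087 m·K/W
Q' = ΔT/ΣR = (88.3 °C − 5.75 °C)/7.087 = 11.65 W/m
From the inner boundary to the polyurethane foam/phenolic foam interface, ΣR_partial = 2.076 m·K/W.
T_interface = T_in − Q'·ΣR_partial = 88.3 °C − (11.65)(2.076) = 64.1 °C

T = 64.1 °C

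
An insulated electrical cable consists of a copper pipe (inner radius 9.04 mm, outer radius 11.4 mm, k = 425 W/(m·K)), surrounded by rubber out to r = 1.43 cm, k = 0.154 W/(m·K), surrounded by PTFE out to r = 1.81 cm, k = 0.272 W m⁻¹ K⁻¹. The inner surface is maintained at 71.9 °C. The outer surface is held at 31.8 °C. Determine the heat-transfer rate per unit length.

Treat each layer as a resistance in series:
  R'_copper = ln(0.0114/0.00904)/(2πk) = 0.2320/(2π·425) = 8.686×10^-5 m·K/W
  R'_rubber = ln(0.0143/0.0114)/(2πk) = 0.2266/(2π·0.154) = 0.2342 m·K/W
  R'_PTFE = ln(0.0181/0.0143)/(2πk) = 0.2357/(2π·0.272) = 0.1379 m·K/W
ΣR = 8.686×10^-5 + 0.2342 + 0.1379 = 0.3722 m·K/W
Q' = ΔT/ΣR = (71.9 °C − 31.8 °C)/0.3722 = 108 W/m

Q' = 108 W/m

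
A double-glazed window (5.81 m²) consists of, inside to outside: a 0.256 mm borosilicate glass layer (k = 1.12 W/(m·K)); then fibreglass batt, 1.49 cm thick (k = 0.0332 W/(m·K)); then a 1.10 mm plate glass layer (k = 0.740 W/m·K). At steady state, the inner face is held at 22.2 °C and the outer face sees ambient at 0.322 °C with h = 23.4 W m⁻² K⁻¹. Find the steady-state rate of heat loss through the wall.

Treat each layer as a resistance in series:
  R_borosilicate glass = L/(kA) = 2.56×10^-4/(1.12·5.81) = 3.934×10^-5 K/W
  R_fibreglass batt = L/(kA) = 0.0149/(0.0332·5.81) = 0.07725 K/W
  R_plate glass = L/(kA) = 0.00110/(0.740·5.81) = 2.558×10^-4 K/W
  R_conv,out = 1/(hA) = 1/(23.4·5.81) = 0.007355 K/W
ΣR = 3.934×10^-5 + 0.07725 + 2.558×10^-4 + 0.007355 = 0.08490 K/W
Q = ΔT/ΣR = (22.2 °C − 0.322 °C)/0.08490 = 258 W

Q = 258 W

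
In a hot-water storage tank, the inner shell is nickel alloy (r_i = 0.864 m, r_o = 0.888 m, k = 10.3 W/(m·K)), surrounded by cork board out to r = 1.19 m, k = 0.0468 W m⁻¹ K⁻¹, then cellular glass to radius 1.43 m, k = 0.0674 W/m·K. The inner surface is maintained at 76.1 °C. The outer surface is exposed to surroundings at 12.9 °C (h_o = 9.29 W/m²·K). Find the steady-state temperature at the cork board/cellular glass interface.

Treat each layer as a resistance in series:
  R_nickel alloy = (1/0.864 − 1/0.888)/(4πk) = 0.03128/(4π·10.3) = 2.417×10^-4 K/W
  R_cork board = (1/0.888 − 1/1.19)/(4πk) = 0.2858/(4π·0.0468) = 0.4859 K/W
  R_cellular glass = (1/1.19 − 1/1.43)/(4πk) = 0.1410/(4π·0.0674) = 0.1665 K/W
  R_conv,out = 1/(4πr²h) = 1/(4π·1.43²·9.29) = 0.004189 K/W
ΣR = 2.417×10^-4 + 0.4859 + 0.1665 + 0.004189 = 0.6568 K/W
Q = ΔT/ΣR = (76.1 °C − 12.9 °C)/0.6568 = 96.22 W
From the inner boundary to the cork board/cellular glass interface, ΣR_partial = 0.4861 K/W.
T_interface = T_in − Q·ΣR_partial = 76.1 °C − (96.22)(0.4861) = 29.3 °C

T = 29.3 °C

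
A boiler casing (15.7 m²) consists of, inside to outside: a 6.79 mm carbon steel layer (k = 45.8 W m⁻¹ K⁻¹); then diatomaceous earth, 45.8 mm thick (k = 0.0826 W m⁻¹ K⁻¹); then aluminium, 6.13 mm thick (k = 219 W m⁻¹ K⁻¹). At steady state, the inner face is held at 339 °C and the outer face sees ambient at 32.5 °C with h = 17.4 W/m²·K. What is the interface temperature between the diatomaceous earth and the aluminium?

Resistance network (inner→outer):
  R_carbon steel = L/(kA) = 0.00679/(45.8·15.7) = 9.443×10^-6 K/W
  R_diatomaceous earth = L/(kA) = 0.0458/(0.0826·15.7) = 0.03532 K/W
  R_aluminium = L/(kA) = 0.00613/(219·15.7) = 1.783×10^-6 K/W
  R_conv,out = 1/(hA) = 1/(17.4·15.7) = 0.003661 K/W
ΣR = 9.443×10^-6 + 0.03532 + 1.783×10^-6 + 0.003661 = 0.03899 K/W
Q = ΔT/ΣR = (339 °C − 32.5 °C)/0.03899 = 7861 W
From the inner boundary to the diatomaceous earth/aluminium interface, ΣR_partial = 0.03533 K/W.
T_interface = T_in − Q·ΣR_partial = 339 °C − (7861)(0.03533) = 61.3 °C

T = 61.3 °C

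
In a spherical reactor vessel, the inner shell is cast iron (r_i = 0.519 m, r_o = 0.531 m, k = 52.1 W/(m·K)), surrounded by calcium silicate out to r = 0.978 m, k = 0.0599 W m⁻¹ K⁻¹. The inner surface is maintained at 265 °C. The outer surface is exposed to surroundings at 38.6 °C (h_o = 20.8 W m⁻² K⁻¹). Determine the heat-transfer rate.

Q = 197 W

Series thermal resistances, inner to outer:
  R_cast iron = (1/0.519 − 1/0.531)/(4πk) = 0.04354/(4π·52.1) = 6.651×10^-5 K/W
  R_calcium silicate = (1/0.531 − 1/0.978)/(4πk) = 0.8607/(4π·0.0599) = 1.144 K/W
  R_conv,out = 1/(4πr²h) = 1/(4π·0.978²·20.8) = 0.004000 K/W
ΣR = 6.651×10^-5 + 1.144 + 0.004000 = 1.148 K/W
Q = ΔT/ΣR = (265 °C − 38.6 °C)/1.148 = 197 W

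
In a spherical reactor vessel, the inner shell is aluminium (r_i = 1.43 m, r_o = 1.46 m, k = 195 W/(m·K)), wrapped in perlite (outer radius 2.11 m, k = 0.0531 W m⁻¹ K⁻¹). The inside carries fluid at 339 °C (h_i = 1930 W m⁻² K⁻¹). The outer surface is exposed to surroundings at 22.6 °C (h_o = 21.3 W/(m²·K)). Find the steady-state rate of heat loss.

Resistance network (inner→outer):
  R_conv,in = 1/(4πr²h) = 1/(4π·1.43²·1930) = 2.016×10^-5 K/W
  R_aluminium = (1/1.43 − 1/1.46)/(4πk) = 0.01437/(4π·195) = 5.864×10^-6 K/W
  R_perlite = (1/1.46 − 1/2.11)/(4πk) = 0.2110/(4π·0.0531) = 0.3162 K/W
  R_conv,out = 1/(4πr²h) = 1/(4π·2.11²·21.3) = 8.392×10^-4 K/W
ΣR = 2.016×10^-5 + 5.864×10^-6 + 0.3162 + 8.392×10^-4 = 0.3171 K/W
Q = ΔT/ΣR = (339 °C − 22.6 °C)/0.3171 = 998 W

Q = 998 W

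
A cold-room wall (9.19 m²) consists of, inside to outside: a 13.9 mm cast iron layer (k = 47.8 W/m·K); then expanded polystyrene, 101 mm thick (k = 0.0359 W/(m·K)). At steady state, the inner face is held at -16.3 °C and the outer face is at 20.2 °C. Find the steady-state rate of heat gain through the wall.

Q = 119 W

Resistance network (inner→outer):
  R_cast iron = L/(kA) = 0.0139/(47.8·9.19) = 3.164×10^-5 K/W
  R_expanded polystyrene = L/(kA) = 0.101/(0.0359·9.19) = 0.3061 K/W
ΣR = 3.164×10^-5 + 0.3061 = 0.3061 K/W
Q = ΔT/ΣR = (-16.3 °C − 20.2 °C)/0.3061 = -119 W
(Negative Q ⇒ heat flows inward; heat gain = 119 W.)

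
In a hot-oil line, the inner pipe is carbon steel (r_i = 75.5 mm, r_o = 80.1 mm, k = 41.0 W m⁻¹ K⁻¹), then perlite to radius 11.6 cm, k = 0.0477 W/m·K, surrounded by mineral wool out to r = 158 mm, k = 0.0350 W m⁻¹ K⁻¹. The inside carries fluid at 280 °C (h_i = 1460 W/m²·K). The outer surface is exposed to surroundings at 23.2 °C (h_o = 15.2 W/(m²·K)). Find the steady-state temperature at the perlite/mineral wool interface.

Resistance network (inner→outer):
  R'_conv,in = 1/(2πr h) = 1/(2π·0.0755·1460) = 0.001444 m·K/W
  R'_carbon steel = ln(0.0801/0.0755)/(2πk) = 0.05914/(2π·41.0) = 2.296×10^-4 m·K/W
  R'_perlite = ln(0.116/0.0801)/(2πk) = 0.3703/(2π·0.0477) = 1.236 m·K/W
  R'_mineral wool = ln(0.158/0.116)/(2πk) = 0.3090/(2π·0.0350) = 1.405 m·K/W
  R'_conv,out = 1/(2πr h) = 1/(2π·0.158·15.2) = 0.06627 m·K/W
ΣR = 0.001444 + 2.296×10^-4 + 1.236 + 1.405 + 0.06627 = 2.709 m·K/W
Q' = ΔT/ΣR = (280 °C − 23.2 °C)/2.709 = 94.80 W/m
From the inner boundary to the perlite/mineral wool interface, ΣR_partial = 1.238 m·K/W.
T_interface = T_in − Q'·ΣR_partial = 280 °C − (94.80)(1.238) = 163 °C

T = 163 °C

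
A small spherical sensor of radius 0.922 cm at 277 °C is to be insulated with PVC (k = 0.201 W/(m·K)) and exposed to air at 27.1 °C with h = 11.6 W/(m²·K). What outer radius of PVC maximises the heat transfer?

For a sphere, r_cr = 2k_ins/h = 2·0.201/11.6 = 0.0347 m = 3.47 cm

r_cr = 3.47 cm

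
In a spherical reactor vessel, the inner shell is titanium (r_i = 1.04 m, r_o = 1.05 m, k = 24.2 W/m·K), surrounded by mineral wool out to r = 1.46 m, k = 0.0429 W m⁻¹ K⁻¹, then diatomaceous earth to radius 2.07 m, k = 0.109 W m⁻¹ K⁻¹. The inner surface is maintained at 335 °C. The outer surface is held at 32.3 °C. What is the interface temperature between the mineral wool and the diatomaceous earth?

T = 102 °C

Series thermal resistances, inner to outer:
  R_titanium = (1/1.04 − 1/1.05)/(4πk) = 0.009158/(4π·24.2) = 3.011×10^-5 K/W
  R_mineral wool = (1/1.05 − 1/1.46)/(4πk) = 0.2674/(4π·0.0429) = 0.4961 K/W
  R_diatomaceous earth = (1/1.46 − 1/2.07)/(4πk) = 0.2018/(4π·0.109) = 0.1474 K/W
ΣR = 3.011×10^-5 + 0.4961 + 0.1474 = 0.6435 K/W
Q = ΔT/ΣR = (335 °C − 32.3 °C)/0.6435 = 470.4 W
From the inner boundary to the mineral wool/diatomaceous earth interface, ΣR_partial = 0.4961 K/W.
T_interface = T_in − Q·ΣR_partial = 335 °C − (470.4)(0.4961) = 102 °C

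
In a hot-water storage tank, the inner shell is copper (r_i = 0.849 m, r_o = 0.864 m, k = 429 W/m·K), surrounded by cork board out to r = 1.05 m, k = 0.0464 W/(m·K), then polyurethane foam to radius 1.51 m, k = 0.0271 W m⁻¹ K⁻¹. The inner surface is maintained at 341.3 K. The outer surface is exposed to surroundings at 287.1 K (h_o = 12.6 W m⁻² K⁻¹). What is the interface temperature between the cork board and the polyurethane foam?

T = 325.5 K

Treat each layer as a resistance in series:
  R_copper = (1/0.849 − 1/0.864)/(4πk) = 0.02045/(4π·429) = 3.793×10^-6 K/W
  R_cork board = (1/0.864 − 1/1.05)/(4πk) = 0.2050/(4π·0.0464) = 0.3516 K/W
  R_polyurethane foam = (1/1.05 − 1/1.51)/(4πk) = 0.2901/(4π·0.0271) = 0.8519 K/W
  R_conv,out = 1/(4πr²h) = 1/(4π·1.51²·12.6) = 0.002770 K/W
ΣR = 3.793×10^-6 + 0.3516 + 0.8519 + 0.002770 = 1.206 K/W
Q = ΔT/ΣR = (341.3 K − 287.1 K)/1.206 = 44.94 W
From the inner boundary to the cork board/polyurethane foam interface, ΣR_partial = 0.3516 K/W.
T_interface = T_in − Q·ΣR_partial = 341.3 K − (44.94)(0.3516) = 325.5 K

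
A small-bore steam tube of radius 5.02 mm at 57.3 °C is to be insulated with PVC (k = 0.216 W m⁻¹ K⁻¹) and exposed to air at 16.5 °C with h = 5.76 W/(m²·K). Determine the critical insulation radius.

For a cylinder, r_cr = k_ins/h = 0.216/5.76 = 0.0375 m = 3.75 cm

r_cr = 3.75 cm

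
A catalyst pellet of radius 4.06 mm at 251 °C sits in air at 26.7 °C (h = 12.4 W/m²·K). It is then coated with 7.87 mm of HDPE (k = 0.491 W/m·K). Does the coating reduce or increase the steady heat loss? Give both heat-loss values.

increases: 0.576 → 3.14 W

Critical radius for a sphere: r_cr = 2k/h = 0.0792 m = 7.92 cm.
Outer radius after coating: r₂ = 0.00406 + 0.00787 = 0.01193 m.
Since r₁ < r_cr and r₂ ≤ r_cr, the coating moves toward the maximum at r_cr — heat loss rises.
Bare: R = 1/(4πr₁²h) = 389.3 K/W; Q = 224.3/389.3 = 0.576 W.
Coated: R = R_cond + R_conv = 71.42 K/W; Q = 224.3/71.42 = 3.14 W.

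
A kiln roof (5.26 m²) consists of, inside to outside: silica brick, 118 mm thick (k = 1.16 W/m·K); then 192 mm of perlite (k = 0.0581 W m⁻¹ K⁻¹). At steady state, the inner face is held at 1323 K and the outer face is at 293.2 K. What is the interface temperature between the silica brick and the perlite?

T = 1292 K

Resistance network (inner→outer):
  R_silica brick = L/(kA) = 0.118/(1.16·5.26) = 0.01934 K/W
  R_perlite = L/(kA) = 0.192/(0.0581·5.26) = 0.6283 K/W
ΣR = 0.01934 + 0.6283 = 0.6476 K/W
Q = ΔT/ΣR = (1323 K − 293.2 K)/0.6476 = 1590 W
From the inner boundary to the silica brick/perlite interface, ΣR_partial = 0.01934 K/W.
T_interface = T_in − Q·ΣR_partial = 1323 K − (1590)(0.01934) = 1292 K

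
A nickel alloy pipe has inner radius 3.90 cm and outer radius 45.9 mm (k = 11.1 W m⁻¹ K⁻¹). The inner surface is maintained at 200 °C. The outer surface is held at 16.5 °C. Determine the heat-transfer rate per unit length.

Q' = 78600 W/m

Q' = 2πk·ΔT/ln(r₂/r₁) = 2π × 11.1 × 183.5 / ln(0.0459/0.0390) = 78600 W/m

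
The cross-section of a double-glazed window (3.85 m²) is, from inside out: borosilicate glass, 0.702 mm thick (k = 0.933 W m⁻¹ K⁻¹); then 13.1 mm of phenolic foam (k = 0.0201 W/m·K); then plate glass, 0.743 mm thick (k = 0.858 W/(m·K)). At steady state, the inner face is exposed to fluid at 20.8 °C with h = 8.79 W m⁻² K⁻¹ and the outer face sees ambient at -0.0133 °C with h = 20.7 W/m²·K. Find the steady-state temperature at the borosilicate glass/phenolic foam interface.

T = 17.9 °C

Resistance network (inner→outer):
  R_conv,in = 1/(hA) = 1/(8.79·3.85) = 0.02955 K/W
  R_borosilicate glass = L/(kA) = 7.02×10^-4/(0.933·3.85) = 1.954×10^-4 K/W
  R_phenolic foam = L/(kA) = 0.0131/(0.0201·3.85) = 0.1693 K/W
  R_plate glass = L/(kA) = 7.43×10^-4/(0.858·3.85) = 2.249×10^-4 K/W
  R_conv,out = 1/(hA) = 1/(20.7·3.85) = 0.01255 K/W
ΣR = 0.02955 + 1.954×10^-4 + 0.1693 + 2.249×10^-4 + 0.01255 = 0.2118 K/W
Q = ΔT/ΣR = (20.8 °C − -0.0133 °C)/0.2118 = 98.27 W
From the inner boundary to the borosilicate glass/phenolic foam interface, ΣR_partial = 0.02975 K/W.
T_interface = T_in − Q·ΣR_partial = 20.8 °C − (98.27)(0.02975) = 17.9 °C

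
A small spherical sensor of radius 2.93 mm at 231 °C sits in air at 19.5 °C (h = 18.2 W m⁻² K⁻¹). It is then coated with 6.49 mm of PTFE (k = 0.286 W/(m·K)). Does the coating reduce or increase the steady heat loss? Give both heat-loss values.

Critical radius for a sphere: r_cr = 2k/h = 0.0314 m = 3.14 cm.
Outer radius after coating: r₂ = 0.00293 + 0.00649 = 0.00942 m.
Since r₁ < r_cr and r₂ ≤ r_cr, the coating moves toward the maximum at r_cr — heat loss rises.
Bare: R = 1/(4πr₁²h) = 509.3 K/W; Q = 211.5/509.3 = 0.415 W.
Coated: R = R_cond + R_conv = 114.7 K/W; Q = 211.5/114.7 = 1.84 W.

increases: 0.415 → 1.84 W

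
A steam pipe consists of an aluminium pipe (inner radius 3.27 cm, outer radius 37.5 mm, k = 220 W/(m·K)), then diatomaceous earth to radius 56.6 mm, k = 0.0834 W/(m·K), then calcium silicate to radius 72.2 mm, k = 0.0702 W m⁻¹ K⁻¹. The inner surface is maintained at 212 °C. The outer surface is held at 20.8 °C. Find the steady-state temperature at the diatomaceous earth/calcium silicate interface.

Treat each layer as a resistance in series:
  R'_aluminium = ln(0.0375/0.0327)/(2πk) = 0.1370/(2π·220) = 9.909×10^-5 m·K/W
  R'_diatomaceous earth = ln(0.0566/0.0375)/(2πk) = 0.4117/(2π·0.0834) = 0.7856 m·K/W
  R'_calcium silicate = ln(0.0722/0.0566)/(2πk) = 0.2434/(2π·0.0702) = 0.5519 m·K/W
ΣR = 9.909×10^-5 + 0.7856 + 0.5519 = 1.338 m·K/W
Q' = ΔT/ΣR = (212 °C − 20.8 °C)/1.338 = 142.9 W/m
From the inner boundary to the diatomaceous earth/calcium silicate interface, ΣR_partial = 0.7857 m·K/W.
T_interface = T_in − Q'·ΣR_partial = 212 °C − (142.9)(0.7857) = 99.7 °C

T = 99.7 °C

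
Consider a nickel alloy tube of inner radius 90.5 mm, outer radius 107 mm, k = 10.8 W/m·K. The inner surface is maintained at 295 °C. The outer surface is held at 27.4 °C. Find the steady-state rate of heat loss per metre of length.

Q' = 2πk·ΔT/ln(r₂/r₁) = 2π × 10.8 × 267.6 / ln(0.107/0.0905) = 1.08×10^5 W/m

Q' = 1.08×10^5 W/m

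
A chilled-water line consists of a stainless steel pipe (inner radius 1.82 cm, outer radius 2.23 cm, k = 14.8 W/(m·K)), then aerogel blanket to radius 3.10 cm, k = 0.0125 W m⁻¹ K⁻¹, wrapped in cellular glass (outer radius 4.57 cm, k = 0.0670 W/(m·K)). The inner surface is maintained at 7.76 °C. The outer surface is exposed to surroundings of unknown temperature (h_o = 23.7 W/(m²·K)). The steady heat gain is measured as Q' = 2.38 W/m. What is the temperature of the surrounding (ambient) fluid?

T_out = 20.3 °C

Series resistances:
  R'_stainless steel = ln(0.0223/0.0182)/(2πk) = 0.2032/(2π·14.8) = 0.002185 m·K/W
  R'_aerogel blanket = ln(0.0310/0.0223)/(2πk) = 0.3294/(2π·0.0125) = 4.194 m·K/W
  R'_cellular glass = ln(0.0457/0.0310)/(2πk) = 0.3881/(2π·0.0670) = 0.9219 m·K/W
  R'_conv,out = 1/(2πr h) = 1/(2π·0.0457·23.7) = 0.1469 m·K/W
ΣR = 5.265 m·K/W
ΔT = Q'·ΣR = 2.38 × 5.265 = 12.53 K
Heat flows inward, so T_out = T_in + ΔT = 7.76 + 12.53 = 20.3 °C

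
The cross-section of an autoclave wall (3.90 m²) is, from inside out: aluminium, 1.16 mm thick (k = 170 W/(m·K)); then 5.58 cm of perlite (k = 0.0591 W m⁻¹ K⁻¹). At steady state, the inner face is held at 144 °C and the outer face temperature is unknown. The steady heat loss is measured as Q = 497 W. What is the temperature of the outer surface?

T_out = 23.7 °C

Sum the resistances:
  R_aluminium = L/(kA) = 0.00116/(170·3.90) = 1.750×10^-6 K/W
  R_perlite = L/(kA) = 0.0558/(0.0591·3.90) = 0.2421 K/W
ΣR = 0.2421 K/W
ΔT = Q·ΣR = 497 × 0.2421 = 120.3 K
Heat flows outward, so T_out = T_in − ΔT = 144 − 120.3 = 23.7 °C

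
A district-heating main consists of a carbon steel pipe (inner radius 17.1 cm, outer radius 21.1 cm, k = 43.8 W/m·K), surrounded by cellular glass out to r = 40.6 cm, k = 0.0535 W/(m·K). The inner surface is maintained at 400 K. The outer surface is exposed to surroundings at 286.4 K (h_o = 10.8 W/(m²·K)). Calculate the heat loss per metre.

Q' = 57.3 W/m

Resistance network (inner→outer):
  R'_carbon steel = ln(0.211/0.171)/(2πk) = 0.2102/(2π·43.8) = 7.638×10^-4 m·K/W
  R'_cellular glass = ln(0.406/0.211)/(2πk) = 0.6545/(2π·0.0535) = 1.947 m·K/W
  R'_conv,out = 1/(2πr h) = 1/(2π·0.406·10.8) = 0.03630 m·K/W
ΣR = 7.638×10^-4 + 1.947 + 0.03630 = 1.984 m·K/W
Q' = ΔT/ΣR = (400 K − 286.4 K)/1.984 = 57.3 W/m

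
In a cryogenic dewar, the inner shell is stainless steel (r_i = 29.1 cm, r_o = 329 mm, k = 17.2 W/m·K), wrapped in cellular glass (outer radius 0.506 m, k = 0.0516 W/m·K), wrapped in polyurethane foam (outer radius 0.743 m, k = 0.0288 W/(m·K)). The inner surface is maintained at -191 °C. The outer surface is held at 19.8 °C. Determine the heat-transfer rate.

Q = 62.3 W

Series thermal resistances, inner to outer:
  R_stainless steel = (1/0.291 − 1/0.329)/(4πk) = 0.3969/(4π·17.2) = 0.001836 K/W
  R_cellular glass = (1/0.329 − 1/0.506)/(4πk) = 1.063/(4π·0.0516) = 1.640 K/W
  R_polyurethane foam = (1/0.506 − 1/0.743)/(4πk) = 0.6304/(4π·0.0288) = 1.742 K/W
ΣR = 0.001836 + 1.640 + 1.742 = 3.384 K/W
Q = ΔT/ΣR = (-191 °C − 19.8 °C)/3.384 = -62.3 W
(Negative Q ⇒ heat flows inward; heat gain = 62.3 W.)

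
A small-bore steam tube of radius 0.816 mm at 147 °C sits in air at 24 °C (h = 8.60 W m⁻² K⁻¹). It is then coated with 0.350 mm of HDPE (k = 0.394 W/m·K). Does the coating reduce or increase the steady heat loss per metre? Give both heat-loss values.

increases: 5.42 → 7.68 W/m

Critical radius for a cylinder: r_cr = k/h = 0.0458 m = 4.58 cm.
Outer radius after coating: r₂ = 8.16×10^-4 + 3.50×10^-4 = 0.001166 m.
Since r₁ < r_cr and r₂ ≤ r_cr, the coating moves toward the maximum at r_cr — heat loss rises.
Bare: R = 1/(2πr₁h) = 22.68 m·K/W; Q = 123/22.68 = 5.42 W/m.
Coated: R = R_cond + R_conv = 16.02 m·K/W; Q = 123/16.02 = 7.68 W/m.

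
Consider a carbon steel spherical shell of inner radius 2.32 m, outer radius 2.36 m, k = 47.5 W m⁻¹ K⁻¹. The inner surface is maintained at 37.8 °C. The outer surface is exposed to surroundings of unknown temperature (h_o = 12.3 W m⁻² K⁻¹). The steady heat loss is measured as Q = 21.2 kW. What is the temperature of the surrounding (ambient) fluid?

Series resistances:
  R_carbon steel = (1/2.32 − 1/2.36)/(4πk) = 0.007306/(4π·47.5) = 1.224×10^-5 K/W
  R_conv,out = 1/(4πr²h) = 1/(4π·2.36²·12.3) = 0.001162 K/W
ΣR = 0.001174 K/W
ΔT = Q·ΣR = 21200 × 0.001174 = 24.89 K
Heat flows outward, so T_out = T_in − ΔT = 37.8 − 24.89 = 12.9 °C

T_out = 12.9 °C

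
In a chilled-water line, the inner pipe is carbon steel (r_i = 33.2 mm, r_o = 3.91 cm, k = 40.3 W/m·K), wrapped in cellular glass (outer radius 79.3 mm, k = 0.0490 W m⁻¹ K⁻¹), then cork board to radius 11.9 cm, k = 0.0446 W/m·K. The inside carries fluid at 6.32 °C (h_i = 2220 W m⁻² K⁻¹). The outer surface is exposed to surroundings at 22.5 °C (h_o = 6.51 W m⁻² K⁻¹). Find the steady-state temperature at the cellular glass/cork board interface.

T = 15.7 °C

Treat each layer as a resistance in series:
  R'_conv,in = 1/(2πr h) = 1/(2π·0.0332·2220) = 0.002159 m·K/W
  R'_carbon steel = ln(0.0391/0.0332)/(2πk) = 0.1636/(2π·40.3) = 6.460×10^-4 m·K/W
  R'_cellular glass = ln(0.0793/0.0391)/(2πk) = 0.7071/(2π·0.0490) = 2.297 m·K/W
  R'_cork board = ln(0.119/0.0793)/(2πk) = 0.4059/(2π·0.0446) = 1.448 m·K/W
  R'_conv,out = 1/(2πr h) = 1/(2π·0.119·6.51) = 0.2054 m·K/W
ΣR = 0.002159 + 6.460×10^-4 + 2.297 + 1.448 + 0.2054 = 3.953 m·K/W
Q' = ΔT/ΣR = (6.32 °C − 22.5 °C)/3.953 = -4.093 W/m
From the inner boundary to the cellular glass/cork board interface, ΣR_partial = 2.300 m·K/W.
T_interface = T_in − Q'·ΣR_partial = 6.32 °C − (-4.093)(2.300) = 15.7 °C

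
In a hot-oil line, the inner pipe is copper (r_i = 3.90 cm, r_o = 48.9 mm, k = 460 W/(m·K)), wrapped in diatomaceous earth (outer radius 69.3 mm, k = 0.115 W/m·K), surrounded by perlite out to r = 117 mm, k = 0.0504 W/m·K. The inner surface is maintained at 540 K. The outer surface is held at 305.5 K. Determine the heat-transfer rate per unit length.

Q' = 110 W/m

Series thermal resistances, inner to outer:
  R'_copper = ln(0.0489/0.0390)/(2πk) = 0.2262/(2π·460) = 7.827×10^-5 m·K/W
  R'_diatomaceous earth = ln(0.0693/0.0489)/(2πk) = 0.3487/(2π·0.115) = 0.4825 m·K/W
  R'_perlite = ln(0.117/0.0693)/(2πk) = 0.5237/(2π·0.0504) = 1.654 m·K/W
ΣR = 7.827×10^-5 + 0.4825 + 1.654 = 2.137 m·K/W
Q' = ΔT/ΣR = (540 K − 305.5 K)/2.137 = 110 W/m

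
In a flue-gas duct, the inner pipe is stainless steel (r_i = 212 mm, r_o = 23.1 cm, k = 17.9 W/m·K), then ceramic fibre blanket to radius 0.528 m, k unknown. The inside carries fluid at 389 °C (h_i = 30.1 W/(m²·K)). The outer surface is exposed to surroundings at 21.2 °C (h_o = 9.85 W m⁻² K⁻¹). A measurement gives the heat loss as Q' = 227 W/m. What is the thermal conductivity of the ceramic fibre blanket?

k = 0.0841 W/m·K

ΣR = ΔT/Q' = |389 − 21.2|/227 = 1.620 m·K/W
Known resistances:
  R'_conv,in = 1/(2πr h) = 1/(2π·0.212·30.1) = 0.02494 m·K/W
  R'_stainless steel = ln(0.231/0.212)/(2πk) = 0.08583/(2π·17.9) = 7.632×10^-4 m·K/W
  R'_conv,out = 1/(2πr h) = 1/(2π·0.528·9.85) = 0.03060 m·K/W
R_ceramic fibre blanket = ΣR − ΣR_known = 1.620 − 0.05630 = 1.564 m·K/W
ln(r₂/r₁)/(2πk) = 1.564 ⇒ k = 0.8267/(2π·1.564) = 0.0841 W/m·K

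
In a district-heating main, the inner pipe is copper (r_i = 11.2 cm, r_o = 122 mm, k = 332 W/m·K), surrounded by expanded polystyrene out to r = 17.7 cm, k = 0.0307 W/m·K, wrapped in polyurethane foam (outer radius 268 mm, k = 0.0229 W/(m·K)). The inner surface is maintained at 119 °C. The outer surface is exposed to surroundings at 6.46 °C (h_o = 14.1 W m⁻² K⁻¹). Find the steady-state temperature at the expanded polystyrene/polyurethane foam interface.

T = 74.3 °C

Resistance network (inner→outer):
  R'_copper = ln(0.122/0.112)/(2πk) = 0.08552/(2π·332) = 4.100×10^-5 m·K/W
  R'_expanded polystyrene = ln(0.177/0.122)/(2πk) = 0.3721/(2π·0.0307) = 1.929 m·K/W
  R'_polyurethane foam = ln(0.268/0.177)/(2πk) = 0.4148/(2π·0.0229) = 2.883 m·K/W
  R'_conv,out = 1/(2πr h) = 1/(2π·0.268·14.1) = 0.04212 m·K/W
ΣR = 4.100×10^-5 + 1.929 + 2.883 + 0.04212 = 4.854 m·K/W
Q' = ΔT/ΣR = (119 °C − 6.46 °C)/4.854 = 23.19 W/m
From the inner boundary to the expanded polystyrene/polyurethane foam interface, ΣR_partial = 1.929 m·K/W.
T_interface = T_in − Q'·ΣR_partial = 119 °C − (23.19)(1.929) = 74.3 °C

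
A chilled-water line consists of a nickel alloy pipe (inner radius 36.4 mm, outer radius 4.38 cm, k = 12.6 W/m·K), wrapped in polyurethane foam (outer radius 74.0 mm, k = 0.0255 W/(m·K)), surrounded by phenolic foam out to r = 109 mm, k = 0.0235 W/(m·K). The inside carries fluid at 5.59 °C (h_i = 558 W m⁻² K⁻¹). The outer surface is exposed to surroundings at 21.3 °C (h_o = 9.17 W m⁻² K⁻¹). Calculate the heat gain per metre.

Treat each layer as a resistance in series:
  R'_conv,in = 1/(2πr h) = 1/(2π·0.0364·558) = 0.007836 m·K/W
  R'_nickel alloy = ln(0.0438/0.0364)/(2πk) = 0.1851/(2π·12.6) = 0.002338 m·K/W
  R'_polyurethane foam = ln(0.0740/0.0438)/(2πk) = 0.5244/(2π·0.0255) = 3.273 m·K/W
  R'_phenolic foam = ln(0.109/0.0740)/(2πk) = 0.3873/(2π·0.0235) = 2.623 m·K/W
  R'_conv,out = 1/(2πr h) = 1/(2π·0.109·9.17) = 0.1592 m·K/W
ΣR = 0.007836 + 0.002338 + 3.273 + 2.623 + 0.1592 = 6.065 m·K/W
Q' = ΔT/ΣR = (5.59 °C − 21.3 °C)/6.065 = -2.59 W/m
(Negative Q' ⇒ heat flows inward; heat gain = 2.59 W/m.)

Q' = 2.59 W/m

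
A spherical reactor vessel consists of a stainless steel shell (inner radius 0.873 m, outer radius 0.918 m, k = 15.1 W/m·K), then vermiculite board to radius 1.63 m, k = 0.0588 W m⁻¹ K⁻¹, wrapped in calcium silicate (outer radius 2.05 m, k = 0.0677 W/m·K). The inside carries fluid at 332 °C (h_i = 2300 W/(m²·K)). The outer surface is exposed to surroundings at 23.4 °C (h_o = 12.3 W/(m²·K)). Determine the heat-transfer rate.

Q = 389 W

Series thermal resistances, inner to outer:
  R_conv,in = 1/(4πr²h) = 1/(4π·0.873²·2300) = 4.540×10^-5 K/W
  R_stainless steel = (1/0.873 − 1/0.918)/(4πk) = 0.05615/(4π·15.1) = 2.959×10^-4 K/W
  R_vermiculite board = (1/0.918 − 1/1.63)/(4πk) = 0.4758/(4π·0.0588) = 0.6440 K/W
  R_calcium silicate = (1/1.63 − 1/2.05)/(4πk) = 0.1257/(4π·0.0677) = 0.1477 K/W
  R_conv,out = 1/(4πr²h) = 1/(4π·2.05²·12.3) = 0.001539 K/W
ΣR = 4.540×10^-5 + 2.959×10^-4 + 0.6440 + 0.1477 + 0.001539 = 0.7936 K/W
Q = ΔT/ΣR = (332 °C − 23.4 °C)/0.7936 = 389 W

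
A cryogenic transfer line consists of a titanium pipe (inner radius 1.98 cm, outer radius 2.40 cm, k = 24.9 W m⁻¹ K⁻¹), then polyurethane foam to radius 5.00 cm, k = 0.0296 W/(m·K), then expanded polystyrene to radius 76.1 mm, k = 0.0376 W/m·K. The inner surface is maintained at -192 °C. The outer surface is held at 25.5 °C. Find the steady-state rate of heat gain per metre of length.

Treat each layer as a resistance in series:
  R'_titanium = ln(0.0240/0.0198)/(2πk) = 0.1924/(2π·24.9) = 0.001230 m·K/W
  R'_polyurethane foam = ln(0.0500/0.0240)/(2πk) = 0.7340/(2π·0.0296) = 3.946 m·K/W
  R'_expanded polystyrene = ln(0.0761/0.0500)/(2πk) = 0.4200/(2π·0.0376) = 1.778 m·K/W
ΣR = 0.001230 + 3.946 + 1.778 = 5.725 m·K/W
Q' = ΔT/ΣR = (-192 °C − 25.5 °C)/5.725 = -38.0 W/m
(Negative Q' ⇒ heat flows inward; heat gain = 38.0 W/m.)

Q' = 38.0 W/m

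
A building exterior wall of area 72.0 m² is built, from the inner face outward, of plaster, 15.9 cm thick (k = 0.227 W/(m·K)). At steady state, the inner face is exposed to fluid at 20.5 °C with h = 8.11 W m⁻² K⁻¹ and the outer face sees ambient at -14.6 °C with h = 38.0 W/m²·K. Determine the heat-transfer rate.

Q = 2.97 kW

Resistance network (inner→outer):
  R_conv,in = 1/(hA) = 1/(8.11·72.0) = 0.001713 K/W
  R_plaster = L/(kA) = 0.159/(0.227·72.0) = 0.009728 K/W
  R_conv,out = 1/(hA) = 1/(38.0·72.0) = 3.655×10^-4 K/W
ΣR = 0.001713 + 0.009728 + 3.655×10^-4 = 0.01181 K/W
Q = ΔT/ΣR = (20.5 °C − -14.6 °C)/0.01181 = 2970 W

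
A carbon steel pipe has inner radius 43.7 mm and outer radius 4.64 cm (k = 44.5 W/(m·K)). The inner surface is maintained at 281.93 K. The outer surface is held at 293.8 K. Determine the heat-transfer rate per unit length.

Q' = 2πk·ΔT/ln(r₂/r₁) = 2π × 44.5 × 11.87 / ln(0.0464/0.0437) = 55400 W/m

Q' = 55.4 kW/m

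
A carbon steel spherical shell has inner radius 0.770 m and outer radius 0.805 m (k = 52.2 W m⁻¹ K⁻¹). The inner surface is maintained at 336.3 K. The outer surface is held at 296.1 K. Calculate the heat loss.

Q = 4πk·ΔT/(1/r₁ − 1/r₂) = 4π × 52.2 × 40.2 / (1/0.770 − 1/0.805) = 4.67×10^5 W

Q = 467 kW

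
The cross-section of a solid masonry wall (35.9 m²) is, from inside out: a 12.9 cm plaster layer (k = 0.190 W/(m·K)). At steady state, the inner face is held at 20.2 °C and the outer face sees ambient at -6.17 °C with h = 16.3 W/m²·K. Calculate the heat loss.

Treat each layer as a resistance in series:
  R_plaster = L/(kA) = 0.129/(0.190·35.9) = 0.01891 K/W
  R_conv,out = 1/(hA) = 1/(16.3·35.9) = 0.001709 K/W
ΣR = 0.01891 + 0.001709 = 0.02062 K/W
Q = ΔT/ΣR = (20.2 °C − -6.17 °C)/0.02062 = 1280 W

Q = 1280 W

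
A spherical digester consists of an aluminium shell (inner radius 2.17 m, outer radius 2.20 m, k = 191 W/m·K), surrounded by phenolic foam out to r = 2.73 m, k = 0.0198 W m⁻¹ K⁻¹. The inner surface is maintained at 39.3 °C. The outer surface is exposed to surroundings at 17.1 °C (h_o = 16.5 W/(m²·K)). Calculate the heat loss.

Treat each layer as a resistance in series:
  R_aluminium = (1/2.17 − 1/2.20)/(4πk) = 0.006284/(4π·191) = 2.618×10^-6 K/W
  R_phenolic foam = (1/2.20 − 1/2.73)/(4πk) = 0.08825/(4π·0.0198) = 0.3547 K/W
  R_conv,out = 1/(4πr²h) = 1/(4π·2.73²·16.5) = 6.471×10^-4 K/W
ΣR = 2.618×10^-6 + 0.3547 + 6.471×10^-4 = 0.3553 K/W
Q = ΔT/ΣR = (39.3 °C − 17.1 °C)/0.3553 = 62.5 W

Q = 62.5 W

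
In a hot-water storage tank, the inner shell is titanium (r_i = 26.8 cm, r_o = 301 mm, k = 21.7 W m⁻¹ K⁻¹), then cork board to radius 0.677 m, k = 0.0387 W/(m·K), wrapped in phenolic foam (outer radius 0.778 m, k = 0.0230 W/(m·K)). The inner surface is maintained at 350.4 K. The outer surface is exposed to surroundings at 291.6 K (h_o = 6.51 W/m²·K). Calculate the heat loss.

Series thermal resistances, inner to outer:
  R_titanium = (1/0.268 − 1/0.301)/(4πk) = 0.4091/(4π·21.7) = 0.001500 K/W
  R_cork board = (1/0.301 − 1/0.677)/(4πk) = 1.845/(4π·0.0387) = 3.794 K/W
  R_phenolic foam = (1/0.677 − 1/0.778)/(4πk) = 0.1918/(4π·0.0230) = 0.6635 K/W
  R_conv,out = 1/(4πr²h) = 1/(4π·0.778²·6.51) = 0.02020 K/W
ΣR = 0.001500 + 3.794 + 0.6635 + 0.02020 = 4.479 K/W
Q = ΔT/ΣR = (350.4 K − 291.6 K)/4.479 = 13.1 W

Q = 13.1 W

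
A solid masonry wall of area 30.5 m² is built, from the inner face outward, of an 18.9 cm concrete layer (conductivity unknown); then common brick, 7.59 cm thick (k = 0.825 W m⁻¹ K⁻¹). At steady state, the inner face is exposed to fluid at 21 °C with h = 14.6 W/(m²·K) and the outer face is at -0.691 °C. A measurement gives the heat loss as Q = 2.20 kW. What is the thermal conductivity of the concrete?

k = 1.35 W/m·K

ΣR = ΔT/Q = |21 − -0.691|/2200 = 0.009860 K/W
Known resistances:
  R_conv,in = 1/(hA) = 1/(14.6·30.5) = 0.002246 K/W
  R_common brick = L/(kA) = 0.0759/(0.825·30.5) = 0.003016 K/W
R_concrete = ΣR − ΣR_known = 0.009860 − 0.005262 = 0.004598 K/W
L/(kA) = 0.004598 ⇒ k = 0.189/(0.004598·30.5) = 1.35 W/m·K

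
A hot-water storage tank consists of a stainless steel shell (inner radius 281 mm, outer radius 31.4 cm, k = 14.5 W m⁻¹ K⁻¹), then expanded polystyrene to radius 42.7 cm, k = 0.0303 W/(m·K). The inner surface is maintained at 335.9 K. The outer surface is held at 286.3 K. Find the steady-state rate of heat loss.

Q = 22.4 W

Treat each layer as a resistance in series:
  R_stainless steel = (1/0.281 − 1/0.314)/(4πk) = 0.3740/(4π·14.5) = 0.002053 K/W
  R_expanded polystyrene = (1/0.314 − 1/0.427)/(4πk) = 0.8428/(4π·0.0303) = 2.213 K/W
ΣR = 0.002053 + 2.213 = 2.215 K/W
Q = ΔT/ΣR = (335.9 K − 286.3 K)/2.215 = 22.4 W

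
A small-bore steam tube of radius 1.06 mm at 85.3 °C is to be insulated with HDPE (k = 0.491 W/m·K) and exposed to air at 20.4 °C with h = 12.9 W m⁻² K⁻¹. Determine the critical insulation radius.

For a cylinder, r_cr = k_ins/h = 0.491/12.9 = 0.0381 m = 3.81 cm

r_cr = 3.81 cm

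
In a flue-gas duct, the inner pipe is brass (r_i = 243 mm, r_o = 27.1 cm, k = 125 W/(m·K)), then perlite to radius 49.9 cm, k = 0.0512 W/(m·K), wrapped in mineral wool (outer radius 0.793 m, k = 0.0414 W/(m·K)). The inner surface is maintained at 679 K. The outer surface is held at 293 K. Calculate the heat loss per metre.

Treat each layer as a resistance in series:
  R'_brass = ln(0.271/0.243)/(2πk) = 0.1091/(2π·125) = 1.389×10^-4 m·K/W
  R'_perlite = ln(0.499/0.271)/(2πk) = 0.6105/(2π·0.0512) = 1.898 m·K/W
  R'_mineral wool = ln(0.793/0.499)/(2πk) = 0.4632/(2π·0.0414) = 1.781 m·K/W
ΣR = 1.389×10^-4 + 1.898 + 1.781 = 3.679 m·K/W
Q' = ΔT/ΣR = (679 K − 293 K)/3.679 = 105 W/m

Q' = 105 W/m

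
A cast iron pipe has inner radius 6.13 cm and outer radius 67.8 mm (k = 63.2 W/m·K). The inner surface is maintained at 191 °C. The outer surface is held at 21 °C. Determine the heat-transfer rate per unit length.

Q' = 2πk·ΔT/ln(r₂/r₁) = 2π × 63.2 × 170 / ln(0.0678/0.0613) = 6.70×10^5 W/m

Q' = 6.70×10^5 W/m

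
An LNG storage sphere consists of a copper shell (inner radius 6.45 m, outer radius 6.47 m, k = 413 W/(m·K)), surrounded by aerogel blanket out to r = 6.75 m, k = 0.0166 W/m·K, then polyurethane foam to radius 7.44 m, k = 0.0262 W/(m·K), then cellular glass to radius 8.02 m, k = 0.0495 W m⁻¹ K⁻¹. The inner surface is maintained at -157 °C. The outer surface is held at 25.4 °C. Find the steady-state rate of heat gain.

Series thermal resistances, inner to outer:
  R_copper = (1/6.45 − 1/6.47)/(4πk) = 4.793×10^-4/(4π·413) = 9.234×10^-8 K/W
  R_aerogel blanket = (1/6.47 − 1/6.75)/(4πk) = 0.006411/(4π·0.0166) = 0.03073 K/W
  R_polyurethane foam = (1/6.75 − 1/7.44)/(4πk) = 0.01374/(4π·0.0262) = 0.04173 K/W
  R_cellular glass = (1/7.44 − 1/8.02)/(4πk) = 0.009720/(4π·0.0495) = 0.01563 K/W
ΣR = 9.234×10^-8 + 0.03073 + 0.04173 + 0.01563 = 0.08809 K/W
Q = ΔT/ΣR = (-157 °C − 25.4 °C)/0.08809 = -2070 W
(Negative Q ⇒ heat flows inward; heat gain = 2070 W.)

Q = 2.07 kW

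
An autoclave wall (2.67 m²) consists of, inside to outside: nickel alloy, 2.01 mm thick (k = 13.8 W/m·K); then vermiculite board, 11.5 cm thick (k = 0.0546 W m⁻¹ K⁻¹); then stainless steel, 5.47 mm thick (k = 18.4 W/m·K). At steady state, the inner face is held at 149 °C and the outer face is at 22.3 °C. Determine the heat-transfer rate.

Series thermal resistances, inner to outer:
  R_nickel alloy = L/(kA) = 0.00201/(13.8·2.67) = 5.455×10^-5 K/W
  R_vermiculite board = L/(kA) = 0.115/(0.0546·2.67) = 0.7888 K/W
  R_stainless steel = L/(kA) = 0.00547/(18.4·2.67) = 1.113×10^-4 K/W
ΣR = 5.455×10^-5 + 0.7888 + 1.113×10^-4 = 0.7890 K/W
Q = ΔT/ΣR = (149 °C − 22.3 °C)/0.7890 = 161 W

Q = 161 W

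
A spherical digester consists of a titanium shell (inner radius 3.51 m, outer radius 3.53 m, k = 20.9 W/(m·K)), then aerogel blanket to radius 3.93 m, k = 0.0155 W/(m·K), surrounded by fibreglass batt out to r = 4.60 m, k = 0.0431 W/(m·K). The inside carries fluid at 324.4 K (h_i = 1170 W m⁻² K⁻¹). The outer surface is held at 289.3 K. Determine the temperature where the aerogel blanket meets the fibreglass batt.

T = 300.4 K

Treat each layer as a resistance in series:
  R_conv,in = 1/(4πr²h) = 1/(4π·3.51²·1170) = 5.521×10^-6 K/W
  R_titanium = (1/3.51 − 1/3.53)/(4πk) = 0.001614/(4π·20.9) = 6.146×10^-6 K/W
  R_aerogel blanket = (1/3.53 − 1/3.93)/(4πk) = 0.02883/(4π·0.0155) = 0.1480 K/W
  R_fibreglass batt = (1/3.93 − 1/4.60)/(4πk) = 0.03706/(4π·0.0431) = 0.06843 K/W
ΣR = 5.521×10^-6 + 6.146×10^-6 + 0.1480 + 0.06843 = 0.2164 K/W
Q = ΔT/ΣR = (324.4 K − 289.3 K)/0.2164 = 162.2 W
From the inner boundary to the aerogel blanket/fibreglass batt interface, ΣR_partial = 0.1480 K/W.
T_interface = T_in − Q·ΣR_partial = 324.4 K − (162.2)(0.1480) = 300.4 K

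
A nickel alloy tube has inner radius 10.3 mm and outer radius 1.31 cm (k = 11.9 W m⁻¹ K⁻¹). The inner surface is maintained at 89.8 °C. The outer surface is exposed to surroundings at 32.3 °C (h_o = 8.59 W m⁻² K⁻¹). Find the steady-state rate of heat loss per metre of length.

Treat each layer as a resistance in series:
  R'_nickel alloy = ln(0.0131/0.0103)/(2πk) = 0.2405/(2π·11.9) = 0.003216 m·K/W
  R'_conv,out = 1/(2πr h) = 1/(2π·0.0131·8.59) = 1.414 m·K/W
ΣR = 0.003216 + 1.414 = 1.417 m·K/W
Q' = ΔT/ΣR = (89.8 °C − 32.3 °C)/1.417 = 40.6 W/m

Q' = 40.6 W/m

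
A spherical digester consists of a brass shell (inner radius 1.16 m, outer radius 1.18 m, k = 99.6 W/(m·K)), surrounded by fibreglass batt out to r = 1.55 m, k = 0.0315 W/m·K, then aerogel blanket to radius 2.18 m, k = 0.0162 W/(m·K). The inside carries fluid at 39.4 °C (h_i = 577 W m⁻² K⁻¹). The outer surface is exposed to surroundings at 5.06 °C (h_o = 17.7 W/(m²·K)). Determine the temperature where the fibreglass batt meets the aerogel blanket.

Resistance network (inner→outer):
  R_conv,in = 1/(4πr²h) = 1/(4π·1.16²·577) = 1.025×10^-4 K/W
  R_brass = (1/1.16 − 1/1.18)/(4πk) = 0.01461/(4π·99.6) = 1.167×10^-5 K/W
  R_fibreglass batt = (1/1.18 − 1/1.55)/(4πk) = 0.2023/(4π·0.0315) = 0.5111 K/W
  R_aerogel blanket = (1/1.55 − 1/2.18)/(4πk) = 0.1864/(4π·0.0162) = 0.9159 K/W
  R_conv,out = 1/(4πr²h) = 1/(4π·2.18²·17.7) = 9.460×10^-4 K/W
ΣR = 1.025×10^-4 + 1.167×10^-5 + 0.5111 + 0.9159 + 9.460×10^-4 = 1.428 K/W
Q = ΔT/ΣR = (39.4 °C − 5.06 °C)/1.428 = 24.05 W
From the inner boundary to the fibreglass batt/aerogel blanket interface, ΣR_partial = 0.5112 K/W.
T_interface = T_in − Q·ΣR_partial = 39.4 °C − (24.05)(0.5112) = 27.1 °C

T = 27.1 °C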